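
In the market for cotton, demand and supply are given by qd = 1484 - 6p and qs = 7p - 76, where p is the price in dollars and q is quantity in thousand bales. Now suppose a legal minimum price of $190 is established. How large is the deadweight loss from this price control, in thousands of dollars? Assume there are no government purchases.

Equilibrium: 1484 - 6p = 7p - 76, so 1560 = 13p and p* = 120, q* = 764.
Because the floor (190) lies above the market-clearing price, it is binding.
At p = 190: qd = 1484 - 6·190 = 344 and qs = 7·190 - 76 = 1254.
Quantity traded falls to 344. At q = 344 the demand price is (1484 - 344)/6 = 190 and the supply price is (76 + 344)/7 = 60.
Deadweight loss = ½ · (190 - 60) · (764 - 344) = ½ · 130 · 420 = 27300.

27300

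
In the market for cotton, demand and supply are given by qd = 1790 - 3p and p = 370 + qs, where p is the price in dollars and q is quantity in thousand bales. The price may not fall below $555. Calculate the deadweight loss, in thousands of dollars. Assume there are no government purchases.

1350

Rearranging supply gives qs = p - 370. Without the control the market clears where 1790 - 3p = p - 370, i.e. p* = 540 and q* = 170.
The floor of 555 is above the equilibrium price 540, so it binds.
At p = 555: qd = 1790 - 3·555 = 125 and qs = 555 - 370 = 185.
Quantity traded falls to 125. At q = 125 the demand price is (1790 - 125)/3 = 555 and the supply price is 370 + 125 = 495.
Deadweight loss = ½ · (555 - 495) · (170 - 125) = ½ · 60 · 45 = 1350.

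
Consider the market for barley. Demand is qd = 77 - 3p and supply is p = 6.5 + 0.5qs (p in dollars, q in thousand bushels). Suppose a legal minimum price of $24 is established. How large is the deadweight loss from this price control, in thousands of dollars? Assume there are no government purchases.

135

Rearranging supply gives qs = 2p - 13. Setting quantity demanded equal to quantity supplied, 77 - 3p = 2p - 13, gives p* = 18 and q* = 23.
Since 24 > 18, the floor is binding.
At p = 24: qd = 77 - 3·24 = 5 and qs = 2·24 - 13 = 35.
Quantity traded falls to 5. At q = 5 the demand price is (77 - 5)/3 = 24 and the supply price is (13 + 5)/2 = 9.
Deadweight loss = ½ · (24 - 9) · (23 - 5) = ½ · 15 · 18 = 135.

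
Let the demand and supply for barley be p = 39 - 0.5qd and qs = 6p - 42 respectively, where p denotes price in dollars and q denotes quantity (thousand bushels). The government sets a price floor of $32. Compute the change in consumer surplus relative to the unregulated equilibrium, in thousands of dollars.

-527

Rearranging demand gives qd = 78 - 2p. Without the control the market clears where 78 - 2p = 6p - 42, i.e. p* = 15 and q* = 48.
Because the floor (32) lies above the market-clearing price, it is binding.
At p = 32: qd = 78 - 2·32 = 14 and qs = 6·32 - 42 = 150.
Consumer surplus without the control is ½ · (39 - 15) · 48 = 576.
With the floor, consumers buy 14 units at 32, so CS = ½ · (39 - 32) · 14 = 49.
Change in consumer surplus = 49 - 576 = -527.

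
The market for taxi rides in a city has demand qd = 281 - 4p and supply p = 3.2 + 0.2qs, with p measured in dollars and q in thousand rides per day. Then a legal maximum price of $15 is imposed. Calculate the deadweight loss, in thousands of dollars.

Rearranging supply gives qs = 5p - 16. Equilibrium: 281 - 4p = 5p - 16, so 297 = 9p and p* = 33, q* = 149.
Because the ceiling (15) lies below the market-clearing price, it is binding.
At p = 15: qd = 281 - 4·15 = 221 and qs = 5·15 - 16 = 59.
Quantity traded falls to 59. At q = 59 the demand price is (281 - 59)/4 = 55.5 and the supply price is (16 + 59)/5 = 15.
Deadweight loss = ½ · (55.5 - 15) · (149 - 59) = ½ · 40.5 · 90 = 1822.5.

1822.5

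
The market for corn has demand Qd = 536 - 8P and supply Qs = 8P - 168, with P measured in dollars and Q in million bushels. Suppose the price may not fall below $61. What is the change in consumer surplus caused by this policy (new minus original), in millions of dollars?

-1972

Equilibrium: 536 - 8P = 8P - 168, so 704 = 16P and P* = 44, Q* = 184.
Because the floor (61) lies above the market-clearing price, it is binding.
At P = 61: Qd = 536 - 8·61 = 48 and Qs = 8·61 - 168 = 320.
Consumer surplus without the control is ½ · (67 - 44) · 184 = 2116.
With the floor, consumers buy 48 units at 61, so CS = ½ · (67 - 61) · 48 = 144.
Change in consumer surplus = 144 - 2116 = -1972.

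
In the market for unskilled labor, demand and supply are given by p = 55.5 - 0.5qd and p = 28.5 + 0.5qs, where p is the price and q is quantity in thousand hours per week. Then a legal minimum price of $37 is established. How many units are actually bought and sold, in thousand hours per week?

Rearranging demand gives qd = 111 - 2p; rearranging supply gives qs = 2p - 57. Without the control the market clears where 111 - 2p = 2p - 57, i.e. p* = 42 and q* = 27.
Since 37 is below p* = 42, the floor does not bind and the free-market outcome prevails.

27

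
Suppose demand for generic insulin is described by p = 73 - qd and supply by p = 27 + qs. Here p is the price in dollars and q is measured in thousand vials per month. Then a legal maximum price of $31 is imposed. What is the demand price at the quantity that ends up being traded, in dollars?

69

Rearranging demand gives qd = 73 - p; rearranging supply gives qs = p - 27. Without the control the market clears where 73 - p = p - 27, i.e. p* = 50 and q* = 23.
The ceiling of 31 is below the equilibrium price 50, so it binds.
At p = 31: qd = 73 - 31 = 42 and qs = 31 - 27 = 4.
Only 4 units reach the market. On the demand curve, the marginal buyer's willingness to pay at q = 4 is (73 - 4) = 69.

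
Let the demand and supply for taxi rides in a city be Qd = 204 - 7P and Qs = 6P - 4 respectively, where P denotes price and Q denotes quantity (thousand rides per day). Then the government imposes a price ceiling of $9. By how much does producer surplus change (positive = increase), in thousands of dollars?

Equilibrium: 204 - 7P = 6P - 4, so 208 = 13P and P* = 16, Q* = 92.
The ceiling of 9 is below the equilibrium price 16, so it binds.
At P = 9: Qd = 204 - 7·9 = 141 and Qs = 6·9 - 4 = 50.
Producer surplus without the control is ½ · (16 - 2/3) · 92 = 2116/3.
With the ceiling, producers sell 50 units at 9, so PS = ½ · (9 - 2/3) · 50 = 625/3.
Change in producer surplus = 625/3 - 2116/3 = -497.

-497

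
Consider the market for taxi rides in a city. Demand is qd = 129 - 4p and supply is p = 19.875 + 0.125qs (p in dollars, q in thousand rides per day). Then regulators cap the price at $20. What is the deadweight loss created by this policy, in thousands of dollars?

192

Rearranging supply gives qs = 8p - 159. Setting quantity demanded equal to quantity supplied, 129 - 4p = 8p - 159, gives p* = 24 and q* = 33.
The ceiling of 20 is below the equilibrium price 24, so it binds.
At p = 20: qd = 129 - 4·20 = 49 and qs = 8·20 - 159 = 1.
Quantity traded falls to 1. At q = 1 the demand price is (129 - 1)/4 = 32 and the supply price is (159 + 1)/8 = 20.
Deadweight loss = ½ · (32 - 20) · (33 - 1) = ½ · 12 · 32 = 192.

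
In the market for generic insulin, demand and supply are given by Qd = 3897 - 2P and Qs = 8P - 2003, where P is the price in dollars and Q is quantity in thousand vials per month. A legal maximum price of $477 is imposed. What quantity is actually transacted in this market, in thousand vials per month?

In a free market, 3897 - 2P = 8P - 2003 gives the equilibrium P* = 590, Q* = 2717.
Because the ceiling (477) lies below the market-clearing price, it is binding.
At P = 477: Qd = 3897 - 2·477 = 2943 and Qs = 8·477 - 2003 = 1813.
The quantity actually transacted is the short side, supply: 1813.

1813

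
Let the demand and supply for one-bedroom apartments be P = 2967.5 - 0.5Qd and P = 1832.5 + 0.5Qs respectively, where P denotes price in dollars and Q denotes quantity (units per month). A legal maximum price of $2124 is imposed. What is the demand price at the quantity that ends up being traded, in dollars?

2676

Rearranging demand gives Qd = 5935 - 2P; rearranging supply gives Qs = 2P - 3665. Setting quantity demanded equal to quantity supplied, 5935 - 2P = 2P - 3665, gives P* = 2400 and Q* = 1135.
Since 2124 < 2400, the ceiling is binding.
At P = 2124: Qd = 5935 - 2·2124 = 1687 and Qs = 2·2124 - 3665 = 583.
Only 583 units reach the market. On the demand curve, the marginal buyer's willingness to pay at Q = 583 is (5935 - 583)/2 = 2676.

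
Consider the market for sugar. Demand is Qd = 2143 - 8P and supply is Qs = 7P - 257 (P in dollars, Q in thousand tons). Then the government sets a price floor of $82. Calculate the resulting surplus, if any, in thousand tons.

Setting quantity demanded equal to quantity supplied, 2143 - 8P = 7P - 257, gives P* = 160 and Q* = 863.
Since 82 is below P* = 160, the floor does not bind and the free-market outcome prevails.
Since the control does not bind, there is no surplus.

0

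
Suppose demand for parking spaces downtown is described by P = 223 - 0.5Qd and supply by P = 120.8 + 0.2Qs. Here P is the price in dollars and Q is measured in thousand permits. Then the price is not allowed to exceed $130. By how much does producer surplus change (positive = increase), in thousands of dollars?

-1920

Rearranging demand gives Qd = 446 - 2P; rearranging supply gives Qs = 5P - 604. Without the control the market clears where 446 - 2P = 5P - 604, i.e. P* = 150 and Q* = 146.
Because the ceiling (130) lies below the market-clearing price, it is binding.
At P = 130: Qd = 446 - 2·130 = 186 and Qs = 5·130 - 604 = 46.
Producer surplus without the control is ½ · (150 - 120.8) · 146 = 2131.6.
With the ceiling, producers sell 46 units at 130, so PS = ½ · (130 - 120.8) · 46 = 211.6.
Change in producer surplus = 211.6 - 2131.6 = -1920.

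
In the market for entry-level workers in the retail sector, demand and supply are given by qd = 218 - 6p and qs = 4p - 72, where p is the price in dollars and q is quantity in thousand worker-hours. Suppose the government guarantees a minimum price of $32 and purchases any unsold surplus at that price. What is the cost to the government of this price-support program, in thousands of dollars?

In a free market, 218 - 6p = 4p - 72 gives the equilibrium p* = 29, q* = 44.
Since 32 > 29, the floor is binding.
At p = 32: qd = 218 - 6·32 = 26 and qs = 4·32 - 72 = 56.
Surplus = qs - qd = 30.
Government expenditure = surplus × support price = 30 × 32 = 960.

960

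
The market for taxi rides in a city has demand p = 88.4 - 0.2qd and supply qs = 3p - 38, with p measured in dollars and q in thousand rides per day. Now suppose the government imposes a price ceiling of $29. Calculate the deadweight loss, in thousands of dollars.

2306.4

Rearranging demand gives qd = 442 - 5p. Equilibrium: 442 - 5p = 3p - 38, so 480 = 8p and p* = 60, q* = 142.
Because the ceiling (29) lies below the market-clearing price, it is binding.
At p = 29: qd = 442 - 5·29 = 297 and qs = 3·29 - 38 = 49.
Quantity traded falls to 49. At q = 49 the demand price is (442 - 49)/5 = 78.6 and the supply price is (38 + 49)/3 = 29.
Deadweight loss = ½ · (78.6 - 29) · (142 - 49) = ½ · 49.6 · 93 = 2306.4.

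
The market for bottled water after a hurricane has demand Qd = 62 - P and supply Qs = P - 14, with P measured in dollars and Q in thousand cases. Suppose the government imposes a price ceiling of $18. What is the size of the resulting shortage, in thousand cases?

Setting quantity demanded equal to quantity supplied, 62 - P = P - 14, gives P* = 38 and Q* = 24.
Because the ceiling (18) lies below the market-clearing price, it is binding.
At P = 18: Qd = 62 - 18 = 44 and Qs = 18 - 14 = 4.
Shortage = Qd - Qs = 44 - 4 = 40.

40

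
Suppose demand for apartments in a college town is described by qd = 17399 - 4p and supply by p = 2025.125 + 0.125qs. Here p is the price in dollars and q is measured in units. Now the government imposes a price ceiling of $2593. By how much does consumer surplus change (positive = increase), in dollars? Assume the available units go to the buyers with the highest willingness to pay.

Rearranging supply gives qs = 8p - 16201. In a free market, 17399 - 4p = 8p - 16201 gives the equilibrium p* = 2800, q* = 6199.
Since 2593 < 2800, the ceiling is binding.
At p = 2593: qd = 17399 - 4·2593 = 7027 and qs = 8·2593 - 16201 = 4543.
Consumer surplus without the control is ½ · (4349.75 - 2800) · 6199 = 4803450.125.
With the ceiling, 4543 units are sold at 2593 (assume they go to the highest-value buyers). The demand price at q = 4543 is 3214, so CS = ½ · [(4349.75 - 2593) + (3214 - 2593)] · 4543 = 5401059.125.
Change in consumer surplus = 5401059.125 - 4803450.125 = 597609.

597609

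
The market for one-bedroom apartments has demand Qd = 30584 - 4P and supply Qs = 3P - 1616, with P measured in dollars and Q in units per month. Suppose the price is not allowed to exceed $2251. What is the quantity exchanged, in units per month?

5137

Without the control the market clears where 30584 - 4P = 3P - 1616, i.e. P* = 4600 and Q* = 12184.
The ceiling of 2251 is below the equilibrium price 4600, so it binds.
At P = 2251: Qd = 30584 - 4·2251 = 21580 and Qs = 3·2251 - 1616 = 5137.
The quantity actually transacted is the short side, supply: 5137.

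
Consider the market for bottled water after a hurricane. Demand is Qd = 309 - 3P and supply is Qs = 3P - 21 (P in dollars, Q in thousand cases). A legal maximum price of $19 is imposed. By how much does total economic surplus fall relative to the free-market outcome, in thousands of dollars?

3888

Without the control the market clears where 309 - 3P = 3P - 21, i.e. P* = 55 and Q* = 144.
The ceiling of 19 is below the equilibrium price 55, so it binds.
At P = 19: Qd = 309 - 3·19 = 252 and Qs = 3·19 - 21 = 36.
Quantity traded falls to 36. At Q = 36 the demand price is (309 - 36)/3 = 91 and the supply price is (21 + 36)/3 = 19.
Deadweight loss = ½ · (91 - 19) · (144 - 36) = ½ · 72 · 108 = 3888.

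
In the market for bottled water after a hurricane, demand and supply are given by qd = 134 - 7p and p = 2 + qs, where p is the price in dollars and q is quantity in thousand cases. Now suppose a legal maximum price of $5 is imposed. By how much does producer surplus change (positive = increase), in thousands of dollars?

-108

Rearranging supply gives qs = p - 2. Setting quantity demanded equal to quantity supplied, 134 - 7p = p - 2, gives p* = 17 and q* = 15.
Because the ceiling (5) lies below the market-clearing price, it is binding.
At p = 5: qd = 134 - 7·5 = 99 and qs = 5 - 2 = 3.
Producer surplus without the control is ½ · (17 - 2) · 15 = 112.5.
With the ceiling, producers sell 3 units at 5, so PS = ½ · (5 - 2) · 3 = 4.5.
Change in producer surplus = 4.5 - 112.5 = -108.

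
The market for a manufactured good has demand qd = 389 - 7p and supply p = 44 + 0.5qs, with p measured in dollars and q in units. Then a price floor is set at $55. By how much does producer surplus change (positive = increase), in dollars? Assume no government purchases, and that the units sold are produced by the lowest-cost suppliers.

-41

Rearranging supply gives qs = 2p - 88. Equilibrium: 389 - 7p = 2p - 88, so 477 = 9p and p* = 53, q* = 18.
Because the floor (55) lies above the market-clearing price, it is binding.
At p = 55: qd = 389 - 7·55 = 4 and qs = 2·55 - 88 = 22.
Producer surplus without the control is ½ · (53 - 44) · 18 = 81.
With the floor, 4 units are sold at 55. The supply price at q = 4 is 46, so PS = ½ · [(55 - 44) + (55 - 46)] · 4 = 40.
Change in producer surplus = 40 - 81 = -41.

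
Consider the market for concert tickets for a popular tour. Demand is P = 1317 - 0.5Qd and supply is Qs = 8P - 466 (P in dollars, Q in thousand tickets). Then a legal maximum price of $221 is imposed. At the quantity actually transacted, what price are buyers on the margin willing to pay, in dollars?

Rearranging demand gives Qd = 2634 - 2P. In a free market, 2634 - 2P = 8P - 466 gives the equilibrium P* = 310, Q* = 2014.
Because the ceiling (221) lies below the market-clearing price, it is binding.
At P = 221: Qd = 2634 - 2·221 = 2192 and Qs = 8·221 - 466 = 1302.
Only 1302 units reach the market. On the demand curve, the marginal buyer's willingness to pay at Q = 1302 is (2634 - 1302)/2 = 666.

666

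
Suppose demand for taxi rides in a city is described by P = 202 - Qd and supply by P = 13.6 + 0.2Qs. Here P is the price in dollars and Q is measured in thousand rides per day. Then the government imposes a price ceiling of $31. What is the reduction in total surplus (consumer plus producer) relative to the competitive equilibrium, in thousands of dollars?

2940

Rearranging demand gives Qd = 202 - P; rearranging supply gives Qs = 5P - 68. Setting quantity demanded equal to quantity supplied, 202 - P = 5P - 68, gives P* = 45 and Q* = 157.
The ceiling of 31 is below the equilibrium price 45, so it binds.
At P = 31: Qd = 202 - 31 = 171 and Qs = 5·31 - 68 = 87.
Quantity traded falls to 87. At Q = 87 the demand price is 202 - 87 = 115 and the supply price is (68 + 87)/5 = 31.
Deadweight loss = ½ · (115 - 31) · (157 - 87) = ½ · 84 · 70 = 2940.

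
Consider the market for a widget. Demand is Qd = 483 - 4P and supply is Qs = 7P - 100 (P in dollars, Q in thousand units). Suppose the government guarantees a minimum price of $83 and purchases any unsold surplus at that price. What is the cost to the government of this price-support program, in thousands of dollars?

27390

Without the control the market clears where 483 - 4P = 7P - 100, i.e. P* = 53 and Q* = 271.
Since 83 > 53, the floor is binding.
At P = 83: Qd = 483 - 4·83 = 151 and Qs = 7·83 - 100 = 481.
Surplus = Qs - Qd = 330.
Government expenditure = surplus × support price = 330 × 83 = 27390.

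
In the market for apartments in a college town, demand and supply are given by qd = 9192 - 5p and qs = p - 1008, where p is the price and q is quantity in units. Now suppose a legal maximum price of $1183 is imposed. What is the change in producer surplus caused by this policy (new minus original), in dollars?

Setting quantity demanded equal to quantity supplied, 9192 - 5p = p - 1008, gives p* = 1700 and q* = 692.
Since 1183 < 1700, the ceiling is binding.
At p = 1183: qd = 9192 - 5·1183 = 3277 and qs = 1183 - 1008 = 175.
Producer surplus without the control is ½ · (1700 - 1008) · 692 = 239432.
With the ceiling, producers sell 175 units at 1183, so PS = ½ · (1183 - 1008) · 175 = 15312.5.
Change in producer surplus = 15312.5 - 239432 = -224119.5.

-224119.5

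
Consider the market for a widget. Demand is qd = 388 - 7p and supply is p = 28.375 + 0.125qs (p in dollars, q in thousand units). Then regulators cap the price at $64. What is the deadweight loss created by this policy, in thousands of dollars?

Rearranging supply gives qs = 8p - 227. Setting quantity demanded equal to quantity supplied, 388 - 7p = 8p - 227, gives p* = 41 and q* = 101.
Since 64 is above p* = 41, the ceiling does not bind and the free-market outcome prevails.
Since the control does not bind, no trades are prevented and deadweight loss is zero.

0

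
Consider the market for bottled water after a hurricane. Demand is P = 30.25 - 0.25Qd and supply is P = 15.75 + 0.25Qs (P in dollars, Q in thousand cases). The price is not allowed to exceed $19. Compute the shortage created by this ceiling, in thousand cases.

32

Rearranging demand gives Qd = 121 - 4P; rearranging supply gives Qs = 4P - 63. Without the control the market clears where 121 - 4P = 4P - 63, i.e. P* = 23 and Q* = 29.
The ceiling of 19 is below the equilibrium price 23, so it binds.
At P = 19: Qd = 121 - 4·19 = 45 and Qs = 4·19 - 63 = 13.
Shortage = Qd - Qs = 45 - 13 = 32.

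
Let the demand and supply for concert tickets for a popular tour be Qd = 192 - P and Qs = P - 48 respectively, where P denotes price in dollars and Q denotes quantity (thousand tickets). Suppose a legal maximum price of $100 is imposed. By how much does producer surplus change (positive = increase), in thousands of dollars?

Without the control the market clears where 192 - P = P - 48, i.e. P* = 120 and Q* = 72.
Because the ceiling (100) lies below the market-clearing price, it is binding.
At P = 100: Qd = 192 - 100 = 92 and Qs = 100 - 48 = 52.
Producer surplus without the control is ½ · (120 - 48) · 72 = 2592.
With the ceiling, producers sell 52 units at 100, so PS = ½ · (100 - 48) · 52 = 1352.
Change in producer surplus = 1352 - 2592 = -1240.

-1240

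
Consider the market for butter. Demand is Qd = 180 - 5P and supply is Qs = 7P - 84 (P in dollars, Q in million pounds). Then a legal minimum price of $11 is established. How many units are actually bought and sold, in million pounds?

Without the control the market clears where 180 - 5P = 7P - 84, i.e. P* = 22 and Q* = 70.
The floor of 11 is below the equilibrium price 22, so it is not binding; the market clears at P* = 22, Q* = 70.

70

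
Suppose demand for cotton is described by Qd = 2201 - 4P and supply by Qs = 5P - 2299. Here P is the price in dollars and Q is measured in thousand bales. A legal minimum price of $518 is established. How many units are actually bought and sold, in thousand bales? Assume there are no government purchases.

129

Without the control the market clears where 2201 - 4P = 5P - 2299, i.e. P* = 500 and Q* = 201.
Because the floor (518) lies above the market-clearing price, it is binding.
At P = 518: Qd = 2201 - 4·518 = 129 and Qs = 5·518 - 2299 = 291.
The quantity actually transacted is the short side, demand: 129.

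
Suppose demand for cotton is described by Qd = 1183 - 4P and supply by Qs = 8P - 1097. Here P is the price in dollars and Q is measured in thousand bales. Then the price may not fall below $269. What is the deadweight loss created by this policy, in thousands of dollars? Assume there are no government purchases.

18723

In a free market, 1183 - 4P = 8P - 1097 gives the equilibrium P* = 190, Q* = 423.
Because the floor (269) lies above the market-clearing price, it is binding.
At P = 269: Qd = 1183 - 4·269 = 107 and Qs = 8·269 - 1097 = 1055.
Quantity traded falls to 107. At Q = 107 the demand price is (1183 - 107)/4 = 269 and the supply price is (1097 + 107)/8 = 150.5.
Deadweight loss = ½ · (269 - 150.5) · (423 - 107) = ½ · 118.5 · 316 = 18723.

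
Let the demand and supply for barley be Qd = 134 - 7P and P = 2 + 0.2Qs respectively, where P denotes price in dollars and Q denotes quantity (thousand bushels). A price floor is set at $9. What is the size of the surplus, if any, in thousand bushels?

Rearranging supply gives Qs = 5P - 10. Setting quantity demanded equal to quantity supplied, 134 - 7P = 5P - 10, gives P* = 12 and Q* = 50.
Since 9 is below P* = 12, the floor does not bind and the free-market outcome prevails.
Since the control does not bind, there is no surplus.

0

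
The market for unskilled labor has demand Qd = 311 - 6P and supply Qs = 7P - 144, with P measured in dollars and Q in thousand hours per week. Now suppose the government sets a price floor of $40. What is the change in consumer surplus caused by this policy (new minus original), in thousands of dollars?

Without the control the market clears where 311 - 6P = 7P - 144, i.e. P* = 35 and Q* = 101.
Because the floor (40) lies above the market-clearing price, it is binding.
At P = 40: Qd = 311 - 6·40 = 71 and Qs = 7·40 - 144 = 136.
Consumer surplus without the control is ½ · (311/6 - 35) · 101 = 10201/12.
With the floor, consumers buy 71 units at 40, so CS = ½ · (311/6 - 40) · 71 = 5041/12.
Change in consumer surplus = 5041/12 - 10201/12 = -430.

-430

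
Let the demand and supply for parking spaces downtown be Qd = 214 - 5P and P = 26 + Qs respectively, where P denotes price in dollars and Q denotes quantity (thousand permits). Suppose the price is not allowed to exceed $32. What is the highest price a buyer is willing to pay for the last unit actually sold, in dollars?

Rearranging supply gives Qs = P - 26. Equilibrium: 214 - 5P = P - 26, so 240 = 6P and P* = 40, Q* = 14.
Since 32 < 40, the ceiling is binding.
At P = 32: Qd = 214 - 5·32 = 54 and Qs = 32 - 26 = 6.
Only 6 units reach the market. On the demand curve, the marginal buyer's willingness to pay at Q = 6 is (214 - 6)/5 = 41.6.

41.6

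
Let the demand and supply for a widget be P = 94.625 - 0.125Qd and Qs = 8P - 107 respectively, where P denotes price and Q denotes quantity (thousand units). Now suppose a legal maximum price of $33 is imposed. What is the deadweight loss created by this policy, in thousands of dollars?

3528

Rearranging demand gives Qd = 757 - 8P. Setting quantity demanded equal to quantity supplied, 757 - 8P = 8P - 107, gives P* = 54 and Q* = 325.
Because the ceiling (33) lies below the market-clearing price, it is binding.
At P = 33: Qd = 757 - 8·33 = 493 and Qs = 8·33 - 107 = 157.
Quantity traded falls to 157. At Q = 157 the demand price is (757 - 157)/8 = 75 and the supply price is (107 + 157)/8 = 33.
Deadweight loss = ½ · (75 - 33) · (325 - 157) = ½ · 42 · 168 = 3528.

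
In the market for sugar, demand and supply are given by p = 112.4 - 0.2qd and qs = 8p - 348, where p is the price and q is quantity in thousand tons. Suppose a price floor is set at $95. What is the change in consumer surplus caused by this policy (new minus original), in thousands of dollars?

-3737.5

Rearranging demand gives qd = 562 - 5p. Equilibrium: 562 - 5p = 8p - 348, so 910 = 13p and p* = 70, q* = 212.
Since 95 > 70, the floor is binding.
At p = 95: qd = 562 - 5·95 = 87 and qs = 8·95 - 348 = 412.
Consumer surplus without the control is ½ · (112.4 - 70) · 212 = 4494.4.
With the floor, consumers buy 87 units at 95, so CS = ½ · (112.4 - 95) · 87 = 756.9.
Change in consumer surplus = 756.9 - 4494.4 = -3737.5.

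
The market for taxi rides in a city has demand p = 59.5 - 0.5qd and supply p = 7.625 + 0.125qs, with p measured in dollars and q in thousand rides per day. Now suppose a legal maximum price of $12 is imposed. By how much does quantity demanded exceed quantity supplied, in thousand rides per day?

60

Rearranging demand gives qd = 119 - 2p; rearranging supply gives qs = 8p - 61. Setting quantity demanded equal to quantity supplied, 119 - 2p = 8p - 61, gives p* = 18 and q* = 83.
Since 12 < 18, the ceiling is binding.
At p = 12: qd = 119 - 2·12 = 95 and qs = 8·12 - 61 = 35.
Shortage = qd - qs = 95 - 35 = 60.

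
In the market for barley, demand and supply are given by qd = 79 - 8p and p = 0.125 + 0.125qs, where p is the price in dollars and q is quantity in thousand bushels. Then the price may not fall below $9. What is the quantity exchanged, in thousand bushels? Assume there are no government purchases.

Rearranging supply gives qs = 8p - 1. Equilibrium: 79 - 8p = 8p - 1, so 80 = 16p and p* = 5, q* = 39.
Since 9 > 5, the floor is binding.
At p = 9: qd = 79 - 8·9 = 7 and qs = 8·9 - 1 = 71.
The quantity actually transacted is the short side, demand: 7.

7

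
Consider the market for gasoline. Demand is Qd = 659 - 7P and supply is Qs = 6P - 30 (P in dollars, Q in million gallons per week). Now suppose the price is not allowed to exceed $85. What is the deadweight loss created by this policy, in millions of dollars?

0

Equilibrium: 659 - 7P = 6P - 30, so 689 = 13P and P* = 53, Q* = 288.
Since 85 is above P* = 53, the ceiling does not bind and the free-market outcome prevails.
Since the control does not bind, no trades are prevented and deadweight loss is zero.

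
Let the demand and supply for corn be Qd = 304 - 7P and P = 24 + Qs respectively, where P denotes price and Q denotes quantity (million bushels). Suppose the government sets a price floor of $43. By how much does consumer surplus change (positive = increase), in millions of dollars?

-20

Rearranging supply gives Qs = P - 24. Setting quantity demanded equal to quantity supplied, 304 - 7P = P - 24, gives P* = 41 and Q* = 17.
Since 43 > 41, the floor is binding.
At P = 43: Qd = 304 - 7·43 = 3 and Qs = 43 - 24 = 19.
Consumer surplus without the control is ½ · (304/7 - 41) · 17 = 289/14.
With the floor, consumers buy 3 units at 43, so CS = ½ · (304/7 - 43) · 3 = 9/14.
Change in consumer surplus = 9/14 - 289/14 = -20.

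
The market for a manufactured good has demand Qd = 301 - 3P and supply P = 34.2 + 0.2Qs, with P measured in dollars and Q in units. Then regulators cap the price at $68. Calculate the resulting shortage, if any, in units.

0

Rearranging supply gives Qs = 5P - 171. Without the control the market clears where 301 - 3P = 5P - 171, i.e. P* = 59 and Q* = 124.
The ceiling of 68 is above the equilibrium price 59, so it is not binding; the market clears at P* = 59, Q* = 124.
Since the control does not bind, there is no shortage.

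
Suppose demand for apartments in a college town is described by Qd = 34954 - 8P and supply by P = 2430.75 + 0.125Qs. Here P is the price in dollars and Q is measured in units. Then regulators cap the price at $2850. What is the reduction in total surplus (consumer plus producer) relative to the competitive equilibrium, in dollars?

2420000

Rearranging supply gives Qs = 8P - 19446. Without the control the market clears where 34954 - 8P = 8P - 19446, i.e. P* = 3400 and Q* = 7754.
Because the ceiling (2850) lies below the market-clearing price, it is binding.
At P = 2850: Qd = 34954 - 8·2850 = 12154 and Qs = 8·2850 - 19446 = 3354.
Quantity traded falls to 3354. At Q = 3354 the demand price is (34954 - 3354)/8 = 3950 and the supply price is (19446 + 3354)/8 = 2850.
Deadweight loss = ½ · (3950 - 2850) · (7754 - 3354) = ½ · 1100 · 4400 = 2420000.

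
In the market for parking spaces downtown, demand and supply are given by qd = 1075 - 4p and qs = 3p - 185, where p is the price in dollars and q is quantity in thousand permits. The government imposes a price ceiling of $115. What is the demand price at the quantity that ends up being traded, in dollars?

228.75

In a free market, 1075 - 4p = 3p - 185 gives the equilibrium p* = 180, q* = 355.
Because the ceiling (115) lies below the market-clearing price, it is binding.
At p = 115: qd = 1075 - 4·115 = 615 and qs = 3·115 - 185 = 160.
Only 160 units reach the market. On the demand curve, the marginal buyer's willingness to pay at q = 160 is (1075 - 160)/4 = 228.75.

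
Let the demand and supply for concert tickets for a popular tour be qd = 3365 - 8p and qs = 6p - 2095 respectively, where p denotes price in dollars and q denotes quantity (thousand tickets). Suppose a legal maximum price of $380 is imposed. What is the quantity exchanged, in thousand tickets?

185

Setting quantity demanded equal to quantity supplied, 3365 - 8p = 6p - 2095, gives p* = 390 and q* = 245.
Because the ceiling (380) lies below the market-clearing price, it is binding.
At p = 380: qd = 3365 - 8·380 = 325 and qs = 6·380 - 2095 = 185.
The quantity actually transacted is the short side, supply: 185.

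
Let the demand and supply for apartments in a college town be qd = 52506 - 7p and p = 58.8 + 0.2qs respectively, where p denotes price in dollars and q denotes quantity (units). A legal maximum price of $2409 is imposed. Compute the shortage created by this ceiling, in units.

Rearranging supply gives qs = 5p - 294. Equilibrium: 52506 - 7p = 5p - 294, so 52800 = 12p and p* = 4400, q* = 21706.
The ceiling of 2409 is below the equilibrium price 4400, so it binds.
At p = 2409: qd = 52506 - 7·2409 = 35643 and qs = 5·2409 - 294 = 11751.
Shortage = qd - qs = 35643 - 11751 = 23892.

23892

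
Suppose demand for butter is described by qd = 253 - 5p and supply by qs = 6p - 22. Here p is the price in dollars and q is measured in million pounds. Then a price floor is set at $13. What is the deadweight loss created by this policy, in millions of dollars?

Setting quantity demanded equal to quantity supplied, 253 - 5p = 6p - 22, gives p* = 25 and q* = 128.
The floor of 13 is below the equilibrium price 25, so it is not binding; the market clears at p* = 25, q* = 128.
Since the control does not bind, no trades are prevented and deadweight loss is zero.

0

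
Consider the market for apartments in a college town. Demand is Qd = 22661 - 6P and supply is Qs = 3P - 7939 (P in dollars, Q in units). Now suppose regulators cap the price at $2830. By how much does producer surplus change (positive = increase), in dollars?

-801420

In a free market, 22661 - 6P = 3P - 7939 gives the equilibrium P* = 3400, Q* = 2261.
Because the ceiling (2830) lies below the market-clearing price, it is binding.
At P = 2830: Qd = 22661 - 6·2830 = 5681 and Qs = 3·2830 - 7939 = 551.
Producer surplus without the control is ½ · (3400 - 7939/3) · 2261 = 5112121/6.
With the ceiling, producers sell 551 units at 2830, so PS = ½ · (2830 - 7939/3) · 551 = 303601/6.
Change in producer surplus = 303601/6 - 5112121/6 = -801420.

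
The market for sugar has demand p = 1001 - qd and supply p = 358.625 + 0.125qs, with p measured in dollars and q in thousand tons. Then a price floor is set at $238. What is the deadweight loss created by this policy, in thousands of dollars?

0

Rearranging demand gives qd = 1001 - p; rearranging supply gives qs = 8p - 2869. Without the control the market clears where 1001 - p = 8p - 2869, i.e. p* = 430 and q* = 571.
The floor of 238 is below the equilibrium price 430, so it is not binding; the market clears at p* = 430, q* = 571.
Since the control does not bind, no trades are prevented and deadweight loss is zero.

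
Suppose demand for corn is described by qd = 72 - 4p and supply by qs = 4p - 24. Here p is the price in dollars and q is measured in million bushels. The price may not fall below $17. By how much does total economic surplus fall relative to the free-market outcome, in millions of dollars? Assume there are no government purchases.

Equilibrium: 72 - 4p = 4p - 24, so 96 = 8p and p* = 12, q* = 24.
Because the floor (17) lies above the market-clearing price, it is binding.
At p = 17: qd = 72 - 4·17 = 4 and qs = 4·17 - 24 = 44.
Quantity traded falls to 4. At q = 4 the demand price is (72 - 4)/4 = 17 and the supply price is (24 + 4)/4 = 7.
Deadweight loss = ½ · (17 - 7) · (24 - 4) = ½ · 10 · 20 = 100.

100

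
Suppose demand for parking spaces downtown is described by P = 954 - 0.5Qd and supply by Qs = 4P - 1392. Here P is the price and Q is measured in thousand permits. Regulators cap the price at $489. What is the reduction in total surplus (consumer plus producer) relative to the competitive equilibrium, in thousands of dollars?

22326

Rearranging demand gives Qd = 1908 - 2P. Setting quantity demanded equal to quantity supplied, 1908 - 2P = 4P - 1392, gives P* = 550 and Q* = 808.
The ceiling of 489 is below the equilibrium price 550, so it binds.
At P = 489: Qd = 1908 - 2·489 = 930 and Qs = 4·489 - 1392 = 564.
Quantity traded falls to 564. At Q = 564 the demand price is (1908 - 564)/2 = 672 and the supply price is (1392 + 564)/4 = 489.
Deadweight loss = ½ · (672 - 489) · (808 - 564) = ½ · 183 · 244 = 22326.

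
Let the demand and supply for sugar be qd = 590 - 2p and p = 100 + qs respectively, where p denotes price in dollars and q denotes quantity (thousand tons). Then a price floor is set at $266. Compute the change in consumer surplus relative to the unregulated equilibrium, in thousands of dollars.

Rearranging supply gives qs = p - 100. In a free market, 590 - 2p = p - 100 gives the equilibrium p* = 230, q* = 130.
The floor of 266 is above the equilibrium price 230, so it binds.
At p = 266: qd = 590 - 2·266 = 58 and qs = 266 - 100 = 166.
Consumer surplus without the control is ½ · (295 - 230) · 130 = 4225.
With the floor, consumers buy 58 units at 266, so CS = ½ · (295 - 266) · 58 = 841.
Change in consumer surplus = 841 - 4225 = -3384.

-3384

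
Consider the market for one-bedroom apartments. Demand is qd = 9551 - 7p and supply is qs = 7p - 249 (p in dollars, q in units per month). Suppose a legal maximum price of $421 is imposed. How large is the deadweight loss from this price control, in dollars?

544887

Equilibrium: 9551 - 7p = 7p - 249, so 9800 = 14p and p* = 700, q* = 4651.
Because the ceiling (421) lies below the market-clearing price, it is binding.
At p = 421: qd = 9551 - 7·421 = 6604 and qs = 7·421 - 249 = 2698.
Quantity traded falls to 2698. At q = 2698 the demand price is (9551 - 2698)/7 = 979 and the supply price is (249 + 2698)/7 = 421.
Deadweight loss = ½ · (979 - 421) · (4651 - 2698) = ½ · 558 · 1953 = 544887.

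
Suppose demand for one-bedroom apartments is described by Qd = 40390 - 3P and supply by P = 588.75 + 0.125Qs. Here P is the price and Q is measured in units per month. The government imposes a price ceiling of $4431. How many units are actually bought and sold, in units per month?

Rearranging supply gives Qs = 8P - 4710. Without the control the market clears where 40390 - 3P = 8P - 4710, i.e. P* = 4100 and Q* = 28090.
Since 4431 is above P* = 4100, the ceiling does not bind and the free-market outcome prevails.

28090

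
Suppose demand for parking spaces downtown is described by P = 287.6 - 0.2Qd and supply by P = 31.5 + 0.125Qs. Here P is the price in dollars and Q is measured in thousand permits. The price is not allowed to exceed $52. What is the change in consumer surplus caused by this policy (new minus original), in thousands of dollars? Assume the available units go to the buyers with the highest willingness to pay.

Rearranging demand gives Qd = 1438 - 5P; rearranging supply gives Qs = 8P - 252. Without the control the market clears where 1438 - 5P = 8P - 252, i.e. P* = 130 and Q* = 788.
Since 52 < 130, the ceiling is binding.
At P = 52: Qd = 1438 - 5·52 = 1178 and Qs = 8·52 - 252 = 164.
Consumer surplus without the control is ½ · (287.6 - 130) · 788 = 62094.4.
With the ceiling, 164 units are sold at 52 (assume they go to the highest-value buyers). The demand price at Q = 164 is 254.8, so CS = ½ · [(287.6 - 52) + (254.8 - 52)] · 164 = 35948.8.
Change in consumer surplus = 35948.8 - 62094.4 = -26145.6.

-26145.6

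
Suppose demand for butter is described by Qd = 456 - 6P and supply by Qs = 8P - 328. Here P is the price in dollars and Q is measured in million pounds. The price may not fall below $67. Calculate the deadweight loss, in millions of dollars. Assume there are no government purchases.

635.25

Setting quantity demanded equal to quantity supplied, 456 - 6P = 8P - 328, gives P* = 56 and Q* = 120.
Since 67 > 56, the floor is binding.
At P = 67: Qd = 456 - 6·67 = 54 and Qs = 8·67 - 328 = 208.
Quantity traded falls to 54. At Q = 54 the demand price is (456 - 54)/6 = 67 and the supply price is (328 + 54)/8 = 47.75.
Deadweight loss = ½ · (67 - 47.75) · (120 - 54) = ½ · 19.25 · 66 = 635.25.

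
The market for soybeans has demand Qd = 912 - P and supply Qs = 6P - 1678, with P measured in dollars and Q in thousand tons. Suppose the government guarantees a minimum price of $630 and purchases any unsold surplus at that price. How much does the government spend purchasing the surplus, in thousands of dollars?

1146600

Setting quantity demanded equal to quantity supplied, 912 - P = 6P - 1678, gives P* = 370 and Q* = 542.
The floor of 630 is above the equilibrium price 370, so it binds.
At P = 630: Qd = 912 - 630 = 282 and Qs = 6·630 - 1678 = 2102.
Surplus = Qs - Qd = 1820.
Government expenditure = surplus × support price = 1820 × 630 = 1146600.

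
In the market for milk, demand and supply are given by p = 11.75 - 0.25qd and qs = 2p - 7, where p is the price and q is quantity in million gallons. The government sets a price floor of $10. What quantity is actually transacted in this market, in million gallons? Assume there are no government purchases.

Rearranging demand gives qd = 47 - 4p. Without the control the market clears where 47 - 4p = 2p - 7, i.e. p* = 9 and q* = 11.
The floor of 10 is above the equilibrium price 9, so it binds.
At p = 10: qd = 47 - 4·10 = 7 and qs = 2·10 - 7 = 13.
The quantity actually transacted is the short side, demand: 7.

7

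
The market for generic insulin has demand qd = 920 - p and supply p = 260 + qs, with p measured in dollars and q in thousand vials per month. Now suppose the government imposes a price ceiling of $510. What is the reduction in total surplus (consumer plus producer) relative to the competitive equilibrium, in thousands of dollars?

Rearranging supply gives qs = p - 260. Equilibrium: 920 - p = p - 260, so 1180 = 2p and p* = 590, q* = 330.
The ceiling of 510 is below the equilibrium price 590, so it binds.
At p = 510: qd = 920 - 510 = 410 and qs = 510 - 260 = 250.
Quantity traded falls to 250. At q = 250 the demand price is 920 - 250 = 670 and the supply price is 260 + 250 = 510.
Deadweight loss = ½ · (670 - 510) · (330 - 250) = ½ · 160 · 80 = 6400.

6400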